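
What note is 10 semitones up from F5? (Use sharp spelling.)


Step by step:
F5: chromatic position 5 in octave 5 → absolute = 5×12 + 5 = 65
Transpose up 10: 65 + 10 = 75
75 = 6×12 + 3 → D# in octave 6
Result = D#6


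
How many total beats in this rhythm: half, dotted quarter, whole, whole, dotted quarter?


Let's work it out.
Beat values:
  half = 2 beats
  dotted quarter = 1.5 beats
  whole = 4 beats
  whole = 4 beats
  dotted quarter = 1.5 beats
Sum = 2 + 1.5 + 4 + 4 + 1.5
= 13 beats


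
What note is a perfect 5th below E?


Step by step:
A 5th spans 5 letter names, so from E we land on A
A perfect 5th = 7 semitones below E
Spell A at that pitch: A
= A


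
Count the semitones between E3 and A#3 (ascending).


Step by step:
Absolute semitone position = octave×12 + chromatic position
E3: 3×12 + 4 = 40
A#3: 3×12 + 10 = 46
Difference = 46 - 40 = 6
= 6 semitones


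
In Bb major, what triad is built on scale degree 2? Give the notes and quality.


Solution.
Bb major scale: Bb C D Eb F G A
Diatonic triad on degree 2 stacks scale notes 2, 4, 6: C Eb G
C→Eb = 3 semitones; C→G = 7 semitones → minor triad
= C Eb G (minor)


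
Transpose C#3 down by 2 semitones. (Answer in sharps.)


Solution.
C#3: chromatic position 1 in octave 3 → absolute = 3×12 + 1 = 37
Transpose down 2: 37 - 2 = 35
35 = 2×12 + 11 → B in octave 2
Result = B2


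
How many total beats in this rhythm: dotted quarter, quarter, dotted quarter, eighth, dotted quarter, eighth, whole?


Solution.
Beat values:
  dotted quarter = 1.5 beats
  quarter = 1 beat
  dotted quarter = 1.5 beats
  eighth = 0.5 beats
  dotted quarter = 1.5 beats
  eighth = 0.5 beats
  whole = 4 beats
Sum = 1.5 + 1 + 1.5 + 0.5 + 1.5 + 0.5 + 4
= 10.5 beats


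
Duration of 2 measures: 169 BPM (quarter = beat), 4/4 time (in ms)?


Quarter-note beat duration = 60000 / 169 ms
Beats per measure (4/4) = 4
One measure = 4 × 60000 / 169 = 240000 / 169 ms
2 measures = 2 × 240000 / 169 = 480000 / 169
= 2840.2 ms


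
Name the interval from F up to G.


Letter names: F → G spans 2 letter names → a 2nd
Semitones: F → G = 2 half-steps
A 2nd of 2 semitones is a major 2nd
= major 2nd


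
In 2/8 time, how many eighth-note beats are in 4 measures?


Solution.
Time signature 2/8: the bottom number 8 means the eighth note gets one count
The top number 2 means 2 eighth-note beats per measure
Total = 2 × 4 measures
= 8 eighth-note beats


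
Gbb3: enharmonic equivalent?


Solution.
Enharmonic notes sound the same pitch but are spelled with different letter names
Gbb and F name the same pitch class
= F3


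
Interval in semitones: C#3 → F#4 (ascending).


Solution.
Absolute semitone position = octave×12 + chromatic position
C#3: 3×12 + 1 = 37
F#4: 4×12 + 6 = 54
Difference = 54 - 37 = 17
= 17 semitones


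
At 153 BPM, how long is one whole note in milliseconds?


One quarter-note beat = 60000 / BPM = 60000 / 153 ms
Whole note = 4 × quarter note
Duration = 4 × 60000 / 153 = 240000 / 153
= 1568.6 ms


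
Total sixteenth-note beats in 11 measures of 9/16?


Step by step:
Time signature 9/16: the bottom number 16 means the sixteenth note gets one count
The top number 9 means 9 sixteenth-note beats per measure
Total = 9 × 11 measures
= 99 sixteenth-note beats


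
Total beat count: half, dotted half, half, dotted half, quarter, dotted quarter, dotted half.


Beat values:
  half = 2 beats
  dotted half = 3 beats
  half = 2 beats
  dotted half = 3 beats
  quarter = 1 beat
  dotted quarter = 1.5 beats
  dotted half = 3 beats
Sum = 2 + 3 + 2 + 3 + 1 + 1.5 + 3
= 15.5 beats


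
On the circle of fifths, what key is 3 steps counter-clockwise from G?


Working:
Each counter-clockwise step moves down a perfect 5th (= up a perfect 4th)
From G: G → C → F → Bb
= Bb


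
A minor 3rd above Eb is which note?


A 3rd spans 3 letter names, so from E we land on G
A minor 3rd = 3 semitones above Eb
Spell G at that pitch: Gb
= Gb


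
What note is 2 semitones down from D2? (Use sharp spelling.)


Solution.
D2: chromatic position 2 in octave 2 → absolute = 2×12 + 2 = 26
Transpose down 2: 26 - 2 = 24
24 = 2×12 + 0 → C in octave 2
Result = C2


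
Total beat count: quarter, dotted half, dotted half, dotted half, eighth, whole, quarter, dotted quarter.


Beat values:
  quarter = 1 beat
  dotted half = 3 beats
  dotted half = 3 beats
  dotted half = 3 beats
  eighth = 0.5 beats
  whole = 4 beats
  quarter = 1 beat
  dotted quarter = 1.5 beats
Sum = 1 + 3 + 3 + 3 + 0.5 + 4 + 1 + 1.5
= 17 beats


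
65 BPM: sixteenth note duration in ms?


One quarter-note beat = 60000 / BPM = 60000 / 65 ms
Sixteenth note = 1/4 × quarter note
Duration = 1/4 × 60000 / 65 = 15000 / 65
= 230.8 ms


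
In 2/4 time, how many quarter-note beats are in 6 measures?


Working:
Time signature 2/4: the bottom number 4 means the quarter note gets one count
The top number 2 means 2 quarter-note beats per measure
Total = 2 × 6 measures
= 12 quarter-note beats


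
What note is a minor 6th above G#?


Working:
A 6th spans 6 letter names, so from G we land on E
A minor 6th = 8 semitones above G#
Spell E at that pitch: E
= E


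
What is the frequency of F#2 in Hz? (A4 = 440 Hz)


Step by step:
f = 440 × 2^(n/12) where n = semitones from A4
F#2: -27 semitones from A4
f = 440 × 2^(-27/12)
f = 92.50 Hz


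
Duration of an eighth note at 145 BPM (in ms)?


Reasoning:
One quarter-note beat = 60000 / BPM = 60000 / 145 ms
Eighth note = 1/2 × quarter note
Duration = 1/2 × 60000 / 145 = 30000 / 145
= 206.9 ms


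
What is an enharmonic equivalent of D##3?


Solution.
Enharmonic notes sound the same pitch but are spelled with different letter names
D## and E name the same pitch class
= E3


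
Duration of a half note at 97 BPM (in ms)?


Working:
One quarter-note beat = 60000 / BPM = 60000 / 97 ms
Half note = 2 × quarter note
Duration = 2 × 60000 / 97 = 120000 / 97
= 1237.1 ms


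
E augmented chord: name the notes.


Augmented triad = root + major 3rd (4 semitones) + augmented 5th (8 semitones)
A triad on E stacks thirds, so the chord tones use letter names E-G-B
Root: E
Major 3rd above E: G#
Augmented 5th above E: B#
Chord = E G# B#


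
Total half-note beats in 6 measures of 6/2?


Working:
Time signature 6/2: the bottom number 2 means the half note gets one count
The top number 6 means 6 half-note beats per measure
Total = 6 × 6 measures
= 36 half-note beats


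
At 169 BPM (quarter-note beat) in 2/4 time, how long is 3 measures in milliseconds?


Solution.
Quarter-note beat duration = 60000 / 169 ms
Beats per measure (2/4) = 2
One measure = 2 × 60000 / 169 = 120000 / 169 ms
3 measures = 3 × 120000 / 169 = 360000 / 169
= 2130.2 ms


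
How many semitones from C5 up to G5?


Working:
Absolute semitone position = octave×12 + chromatic position
C5: 5×12 + 0 = 60
G5: 5×12 + 7 = 67
Difference = 67 - 60 = 7
= 7 semitones


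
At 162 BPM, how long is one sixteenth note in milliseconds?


Step by step:
One quarter-note beat = 60000 / BPM = 60000 / 162 ms
Sixteenth note = 1/4 × quarter note
Duration = 1/4 × 60000 / 162 = 15000 / 162
= 92.6 ms


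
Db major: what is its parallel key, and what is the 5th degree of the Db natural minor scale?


Working:
Parallel keys share the same tonic but differ in mode
Db major → parallel is Db minor
Db natural minor scale: Db Eb Fb Gb Ab Bbb Cb
= Db minor; 5th degree = Ab


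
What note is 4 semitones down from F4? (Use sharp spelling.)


F4: chromatic position 5 in octave 4 → absolute = 4×12 + 5 = 53
Transpose down 4: 53 - 4 = 49
49 = 4×12 + 1 → C# in octave 4
Result = C#4


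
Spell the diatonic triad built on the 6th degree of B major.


Working:
B major scale: B C# D# E F# G# A#
Diatonic triad on degree 6 stacks scale notes 6, 1, 3: G# B D#
G#→B = 3 semitones; G#→D# = 7 semitones → minor triad
= G# B D# (minor)


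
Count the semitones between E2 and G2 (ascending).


Let's work it out.
Absolute semitone position = octave×12 + chromatic position
E2: 2×12 + 4 = 28
G2: 2×12 + 7 = 31
Difference = 31 - 28 = 3
= 3 semitones


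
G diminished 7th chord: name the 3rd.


Solution.
Diminished 7th chord = root + minor 3rd + diminished 5th + diminished 7th
Seventh chords stack in thirds, so the letter names are G-B-D-F
Root: G
Minor 3rd above G: Bb
Diminished 5th above G: Db
Diminished 7th above G: Fb
The 3rd = Bb


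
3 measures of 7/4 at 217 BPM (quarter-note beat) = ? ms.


Reasoning:
Quarter-note beat duration = 60000 / 217 ms
Beats per measure (7/4) = 7
One measure = 7 × 60000 / 217 = 420000 / 217 ms
3 measures = 3 × 420000 / 217 = 1260000 / 217
= 5806.5 ms


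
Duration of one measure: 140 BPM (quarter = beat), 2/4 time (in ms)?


Reasoning:
Quarter-note beat duration = 60000 / 140 ms
Beats per measure (2/4) = 2
One measure = 2 × 60000 / 140 = 120000 / 140 ms
= 857.1 ms


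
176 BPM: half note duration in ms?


Working:
One quarter-note beat = 60000 / BPM = 60000 / 176 ms
Half note = 2 × quarter note
Duration = 2 × 60000 / 176 = 120000 / 176
= 681.8 ms


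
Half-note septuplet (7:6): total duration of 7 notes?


Solution.
Septuplet: 7 notes occupy the space of 6 half notes
Space = 6 × 2 = 12 beats
Each septuplet note = 12 / 7 = 12/7 beats
7 notes = 7 × 12/7 = 12
= 12 beats


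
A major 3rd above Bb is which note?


Step by step:
A 3rd spans 3 letter names, so from B we land on D
A major 3rd = 4 semitones above Bb
Spell D at that pitch: D
= D


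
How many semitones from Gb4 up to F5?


Absolute semitone position = octave×12 + chromatic position
Gb4: 4×12 + 6 = 54
F5: 5×12 + 5 = 65
Difference = 65 - 54 = 11
= 11 semitones


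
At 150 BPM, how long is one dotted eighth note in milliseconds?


Solution.
One quarter-note beat = 60000 / BPM = 60000 / 150 ms
Dotted eighth note = 3/4 × quarter note
Duration = 3/4 × 60000 / 150 = 45000 / 150
= 300.0 ms


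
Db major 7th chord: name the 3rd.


Let's work it out.
Major 7th chord = root + major 3rd + perfect 5th + major 7th
Seventh chords stack in thirds, so the letter names are D-F-A-C
Root: Db
Major 3rd above Db: F
Perfect 5th above Db: Ab
Major 7th above Db: C
The 3rd = F


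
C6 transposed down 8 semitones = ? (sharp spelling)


C6: chromatic position 0 in octave 6 → absolute = 6×12 + 0 = 72
Transpose down 8: 72 - 8 = 64
64 = 5×12 + 4 → E in octave 5
Result = E5


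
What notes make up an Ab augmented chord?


Working:
Augmented triad = root + major 3rd (4 semitones) + augmented 5th (8 semitones)
A triad on Ab stacks thirds, so the chord tones use letter names A-C-E
Root: Ab
Major 3rd above Ab: C
Augmented 5th above Ab: E
Chord = Ab C E


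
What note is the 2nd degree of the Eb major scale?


Reasoning:
Major scale pattern: W-W-H-W-W-W-H (2-2-1-2-2-2-1 semitones)
Starting from Eb:
  Eb + 2 semitones → F
  F + 2 semitones → G
  G + 1 semitone → Ab
  Ab + 2 semitones → Bb
  Bb + 2 semitones → C
  C + 2 semitones → D
  D + 1 semitone → Eb
Scale: Eb F G Ab Bb C D
Degree 2 = F


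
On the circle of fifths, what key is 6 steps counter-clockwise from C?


Working:
Each counter-clockwise step moves down a perfect 5th (= up a perfect 4th)
From C: C → F → Bb → Eb → Ab → Db → F#/Gb
= F#/Gb


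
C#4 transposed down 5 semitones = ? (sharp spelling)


C#4: chromatic position 1 in octave 4 → absolute = 4×12 + 1 = 49
Transpose down 5: 49 - 5 = 44
44 = 3×12 + 8 → G# in octave 3
Result = G#3


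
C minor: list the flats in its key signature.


Working:
Flat minor keys: A(0), D(1), G(2), C(3), F(4), Bb(5), Eb(6), Ab(7)
C minor has 3 flats
Order of flats: Bb Eb Ab Db Gb Cb Fb → first 3: Bb, Eb, Ab
= Bb, Eb, Ab


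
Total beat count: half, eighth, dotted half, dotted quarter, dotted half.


Beat values:
  half = 2 beats
  eighth = 0.5 beats
  dotted half = 3 beats
  dotted quarter = 1.5 beats
  dotted half = 3 beats
Sum = 2 + 0.5 + 3 + 1.5 + 3
= 10 beats


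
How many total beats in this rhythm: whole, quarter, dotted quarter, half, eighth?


Solution.
Beat values:
  whole = 4 beats
  quarter = 1 beat
  dotted quarter = 1.5 beats
  half = 2 beats
  eighth = 0.5 beats
Sum = 4 + 1 + 1.5 + 2 + 0.5
= 9 beats


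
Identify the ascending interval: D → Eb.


Let's work it out.
Letter names: D → E spans 2 letter names → a 2nd
Semitones: D → Eb = 1 half-step
A 2nd of 1 semitone is a minor 2nd
= minor 2nd


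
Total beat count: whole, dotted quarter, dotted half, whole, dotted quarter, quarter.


Working:
Beat values:
  whole = 4 beats
  dotted quarter = 1.5 beats
  dotted half = 3 beats
  whole = 4 beats
  dotted quarter = 1.5 beats
  quarter = 1 beat
Sum = 4 + 1.5 + 3 + 4 + 1.5 + 1
= 15 beats


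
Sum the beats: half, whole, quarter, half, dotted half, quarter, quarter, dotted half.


Solution.
Beat values:
  half = 2 beats
  whole = 4 beats
  quarter = 1 beat
  half = 2 beats
  dotted half = 3 beats
  quarter = 1 beat
  quarter = 1 beat
  dotted half = 3 beats
Sum = 2 + 4 + 1 + 2 + 3 + 1 + 1 + 3
= 17 beats


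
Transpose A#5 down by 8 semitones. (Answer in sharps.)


Working:
A#5: chromatic position 10 in octave 5 → absolute = 5×12 + 10 = 70
Transpose down 8: 70 - 8 = 62
62 = 5×12 + 2 → D in octave 5
Result = D5


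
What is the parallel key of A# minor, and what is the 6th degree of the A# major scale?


Step by step:
Parallel keys share the same tonic but differ in mode
A# minor → parallel is A# major
A# major scale: A# B# C## D# E# F## G##
= A# major; 6th degree = F##


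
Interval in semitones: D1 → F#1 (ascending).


Working:
Absolute semitone position = octave×12 + chromatic position
D1: 1×12 + 2 = 14
F#1: 1×12 + 6 = 18
Difference = 18 - 14 = 4
= 4 semitones


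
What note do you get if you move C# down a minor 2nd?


Solution.
minor 2nd: 2 letter names, 1 semitones
Letter: C - 1 → B
Pitch: C# - 1 semitones, spelled as a B → B#
= B#


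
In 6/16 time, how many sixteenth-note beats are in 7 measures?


Step by step:
Time signature 6/16: the bottom number 16 means the sixteenth note gets one count
The top number 6 means 6 sixteenth-note beats per measure
Total = 6 × 7 measures
= 42 sixteenth-note beats


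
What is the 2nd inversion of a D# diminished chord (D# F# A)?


Solution.
Root position: D# F# A
2nd inversion: move root and 3rd up an octave
Bass note: A
Notes (bottom to top) = A D# F#


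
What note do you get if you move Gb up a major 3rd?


major 3rd: 3 letter names, 4 semitones
Letter: G + 2 → B
Pitch: Gb + 4 semitones, spelled as a B → Bb
= Bb


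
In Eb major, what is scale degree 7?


Let's work it out.
Major scale pattern: W-W-H-W-W-W-H (2-2-1-2-2-2-1 semitones)
Starting from Eb:
  Eb + 2 semitones → F
  F + 2 semitones → G
  G + 1 semitone → Ab
  Ab + 2 semitones → Bb
  Bb + 2 semitones → C
  C + 2 semitones → D
  D + 1 semitone → Eb
Scale: Eb F G Ab Bb C D
Degree 7 = D


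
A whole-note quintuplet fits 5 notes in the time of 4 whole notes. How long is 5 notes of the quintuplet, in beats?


Solution.
Quintuplet: 5 notes occupy the space of 4 whole notes
Space = 4 × 4 = 16 beats
Each quintuplet note = 16 / 5 = 16/5 beats
5 notes = 5 × 16/5 = 16
= 16 beats


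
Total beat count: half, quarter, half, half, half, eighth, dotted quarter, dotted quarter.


Beat values:
  half = 2 beats
  quarter = 1 beat
  half = 2 beats
  half = 2 beats
  half = 2 beats
  eighth = 0.5 beats
  dotted quarter = 1.5 beats
  dotted quarter = 1.5 beats
Sum = 2 + 1 + 2 + 2 + 2 + 0.5 + 1.5 + 1.5
= 12.5 beats


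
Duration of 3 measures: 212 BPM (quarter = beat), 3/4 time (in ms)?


Working:
Quarter-note beat duration = 60000 / 212 ms
Beats per measure (3/4) = 3
One measure = 3 × 60000 / 212 = 180000 / 212 ms
3 measures = 3 × 180000 / 212 = 540000 / 212
= 2547.2 ms


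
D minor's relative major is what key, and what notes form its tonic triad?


The relative major shares the key signature and is a minor 3rd above the minor tonic
A minor 3rd above D is F
→ relative major of D minor is F major
Tonic triad of F major = root + major 3rd + perfect 5th = F A C
= F major; triad = F A C


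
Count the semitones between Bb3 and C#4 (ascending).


Absolute semitone position = octave×12 + chromatic position
Bb3: 3×12 + 10 = 46
C#4: 4×12 + 1 = 49
Difference = 49 - 46 = 3
= 3 semitones


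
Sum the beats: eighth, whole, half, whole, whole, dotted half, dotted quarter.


Step by step:
Beat values:
  eighth = 0.5 beats
  whole = 4 beats
  half = 2 beats
  whole = 4 beats
  whole = 4 beats
  dotted half = 3 beats
  dotted quarter = 1.5 beats
Sum = 0.5 + 4 + 2 + 4 + 4 + 3 + 1.5
= 19 beats


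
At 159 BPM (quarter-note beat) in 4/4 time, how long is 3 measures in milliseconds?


Solution.
Quarter-note beat duration = 60000 / 159 ms
Beats per measure (4/4) = 4
One measure = 4 × 60000 / 159 = 240000 / 159 ms
3 measures = 3 × 240000 / 159 = 720000 / 159
= 4528.3 ms


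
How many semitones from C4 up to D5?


Absolute semitone position = octave×12 + chromatic position
C4: 4×12 + 0 = 48
D5: 5×12 + 2 = 62
Difference = 62 - 48 = 14
= 14 semitones


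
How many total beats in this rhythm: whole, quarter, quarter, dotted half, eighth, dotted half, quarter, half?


Beat values:
  whole = 4 beats
  quarter = 1 beat
  quarter = 1 beat
  dotted half = 3 beats
  eighth = 0.5 beats
  dotted half = 3 beats
  quarter = 1 beat
  half = 2 beats
Sum = 4 + 1 + 1 + 3 + 0.5 + 3 + 1 + 2
= 15.5 beats


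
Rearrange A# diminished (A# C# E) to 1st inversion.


Root position: A# C# E
1st inversion: move root up an octave
Bass note: C#
Notes (bottom to top) = C# E A#


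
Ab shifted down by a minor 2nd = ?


Reasoning:
minor 2nd: 2 letter names, 1 semitones
Letter: A - 1 → G
Pitch: Ab - 1 semitones, spelled as a G → G
= G


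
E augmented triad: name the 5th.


Working:
Augmented triad = root + major 3rd (4 semitones) + augmented 5th (8 semitones)
A triad on E stacks thirds, so the chord tones use letter names E-G-B
Root: E
Major 3rd above E: G#
Augmented 5th above E: B#
The 5th = B#


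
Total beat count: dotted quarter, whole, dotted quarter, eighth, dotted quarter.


Step by step:
Beat values:
  dotted quarter = 1.5 beats
  whole = 4 beats
  dotted quarter = 1.5 beats
  eighth = 0.5 beats
  dotted quarter = 1.5 beats
Sum = 1.5 + 4 + 1.5 + 0.5 + 1.5
= 9 beats


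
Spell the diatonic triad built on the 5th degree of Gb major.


Reasoning:
Gb major scale: Gb Ab Bb Cb Db Eb F
Diatonic triad on degree 5 stacks scale notes 5, 7, 2: Db F Ab
Db→F = 4 semitones; Db→Ab = 7 semitones → major triad
= Db F Ab (major)


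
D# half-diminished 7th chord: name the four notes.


Step by step:
Half-diminished 7th chord = root + minor 3rd + diminished 5th + minor 7th
Seventh chords stack in thirds, so the letter names are D-F-A-C
Root: D#
Minor 3rd above D#: F#
Diminished 5th above D#: A
Minor 7th above D#: C#
Chord = D# F# A C#


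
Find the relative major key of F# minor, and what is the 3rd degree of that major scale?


The relative major shares the key signature and is a minor 3rd above the minor tonic
A minor 3rd above F# is A
→ relative major of F# minor is A major
A major scale: A B C# D E F# G#
= A major; 3rd degree = C#


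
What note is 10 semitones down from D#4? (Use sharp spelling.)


Solution.
D#4: chromatic position 3 in octave 4 → absolute = 4×12 + 3 = 51
Transpose down 10: 51 - 10 = 41
41 = 3×12 + 5 → F in octave 3
Result = F3


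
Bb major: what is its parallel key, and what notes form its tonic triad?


Working:
Parallel keys share the same tonic but differ in mode
Bb major → parallel is Bb minor
Tonic triad of Bb minor = Bb Db F
= Bb minor; triad = Bb Db F


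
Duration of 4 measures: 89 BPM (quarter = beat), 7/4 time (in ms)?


Let's work it out.
Quarter-note beat duration = 60000 / 89 ms
Beats per measure (7/4) = 7
One measure = 7 × 60000 / 89 = 420000 / 89 ms
4 measures = 4 × 420000 / 89 = 1680000 / 89
= 18876.4 ms


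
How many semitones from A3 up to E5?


Solution.
Absolute semitone position = octave×12 + chromatic position
A3: 3×12 + 9 = 45
E5: 5×12 + 4 = 64
Difference = 64 - 45 = 19
= 19 semitones


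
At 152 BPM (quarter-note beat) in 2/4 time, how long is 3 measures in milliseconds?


Quarter-note beat duration = 60000 / 152 ms
Beats per measure (2/4) = 2
One measure = 2 × 60000 / 152 = 120000 / 152 ms
3 measures = 3 × 120000 / 152 = 360000 / 152
= 2368.4 ms


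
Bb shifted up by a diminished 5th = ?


diminished 5th: 5 letter names, 6 semitones
Letter: B + 4 → F
Pitch: Bb + 6 semitones, spelled as an F → Fb
= Fb


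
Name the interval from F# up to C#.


Letter names: F → C spans 5 letter names → a 5th
Semitones: F# → C# = 7 half-steps
A 5th of 7 semitones is a perfect 5th
= perfect 5th


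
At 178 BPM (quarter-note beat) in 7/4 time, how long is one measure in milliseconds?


Step by step:
Quarter-note beat duration = 60000 / 178 ms
Beats per measure (7/4) = 7
One measure = 7 × 60000 / 178 = 420000 / 178 ms
= 2359.6 ms


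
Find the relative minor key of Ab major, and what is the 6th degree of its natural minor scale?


The relative minor shares the major's key signature and starts on its 6th degree
6th degree = a major 6th above the tonic; a major 6th above Ab is F
→ relative minor of Ab major is F minor
F natural minor scale: F G Ab Bb C Db Eb
= F minor; 6th degree = Db


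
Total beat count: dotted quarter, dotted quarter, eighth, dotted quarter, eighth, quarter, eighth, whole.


Solution.
Beat values:
  dotted quarter = 1.5 beats
  dotted quarter = 1.5 beats
  eighth = 0.5 beats
  dotted quarter = 1.5 beats
  eighth = 0.5 beats
  quarter = 1 beat
  eighth = 0.5 beats
  whole = 4 beats
Sum = 1.5 + 1.5 + 0.5 + 1.5 + 0.5 + 1 + 0.5 + 4
= 11 beats


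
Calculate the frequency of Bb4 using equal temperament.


Reasoning:
f = 440 × 2^(n/12) where n = semitones from A4
Bb4: 1 semitones from A4
f = 440 × 2^(1/12)
f = 466.16 Hz


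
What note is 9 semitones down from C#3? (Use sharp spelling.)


Solution.
C#3: chromatic position 1 in octave 3 → absolute = 3×12 + 1 = 37
Transpose down 9: 37 - 9 = 28
28 = 2×12 + 4 → E in octave 2
Result = E2


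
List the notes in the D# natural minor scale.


Solution.
Natural minor scale pattern: W-H-W-W-H-W-W (2-1-2-2-1-2-2 semitones)
Starting from D#:
  D# + 2 semitones → E#
  E# + 1 semitone → F#
  F# + 2 semitones → G#
  G# + 2 semitones → A#
  A# + 1 semitone → B
  B + 2 semitones → C#
  C# + 2 semitones → D#
Scale = D# E# F# G# A# B C#


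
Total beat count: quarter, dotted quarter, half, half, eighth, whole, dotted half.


Let's work it out.
Beat values:
  quarter = 1 beat
  dotted quarter = 1.5 beats
  half = 2 beats
  half = 2 beats
  eighth = 0.5 beats
  whole = 4 beats
  dotted half = 3 beats
Sum = 1 + 1.5 + 2 + 2 + 0.5 + 4 + 3
= 14 beats


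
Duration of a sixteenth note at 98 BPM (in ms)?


Working:
One quarter-note beat = 60000 / BPM = 60000 / 98 ms
Sixteenth note = 1/4 × quarter note
Duration = 1/4 × 60000 / 98 = 15000 / 98
= 153.1 ms


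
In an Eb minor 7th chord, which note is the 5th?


Minor 7th chord = root + minor 3rd + perfect 5th + minor 7th
Seventh chords stack in thirds, so the letter names are E-G-B-D
Root: Eb
Minor 3rd above Eb: Gb
Perfect 5th above Eb: Bb
Minor 7th above Eb: Db
The 5th = Bb


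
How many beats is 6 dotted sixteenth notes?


Let's work it out.
Base sixteenth note = 1/4 beats
Dot 1 adds half the previous value: +1/8
One dotted sixteenth = 1/4 + 1/8 = 3/8
6 of them = 6 × 3/8 = 9/4
= 9/4 beats


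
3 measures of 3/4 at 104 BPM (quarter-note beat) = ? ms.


Quarter-note beat duration = 60000 / 104 ms
Beats per measure (3/4) = 3
One measure = 3 × 60000 / 104 = 180000 / 104 ms
3 measures = 3 × 180000 / 104 = 540000 / 104
= 5192.3 ms


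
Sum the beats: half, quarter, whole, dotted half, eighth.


Let's work it out.
Beat values:
  half = 2 beats
  quarter = 1 beat
  whole = 4 beats
  dotted half = 3 beats
  eighth = 0.5 beats
Sum = 2 + 1 + 4 + 3 + 0.5
= 10.5 beats


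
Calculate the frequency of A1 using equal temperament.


Working:
f = 440 × 2^(n/12) where n = semitones from A4
A1: -36 semitones from A4
f = 440 × 2^(-36/12)
f = 55.00 Hz


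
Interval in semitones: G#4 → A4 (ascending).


Absolute semitone position = octave×12 + chromatic position
G#4: 4×12 + 8 = 56
A4: 4×12 + 9 = 57
Difference = 57 - 56 = 1
= 1 semitone


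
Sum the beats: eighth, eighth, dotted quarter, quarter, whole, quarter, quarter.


Step by step:
Beat values:
  eighth = 0.5 beats
  eighth = 0.5 beats
  dotted quarter = 1.5 beats
  quarter = 1 beat
  whole = 4 beats
  quarter = 1 beat
  quarter = 1 beat
Sum = 0.5 + 0.5 + 1.5 + 1 + 4 + 1 + 1
= 9.5 beats


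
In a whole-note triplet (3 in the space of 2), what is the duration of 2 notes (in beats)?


Step by step:
Triplet: 3 notes occupy the space of 2 whole notes
Space = 2 × 4 = 8 beats
Each triplet note = 8 / 3 = 8/3 beats
2 notes = 2 × 8/3 = 16/3
= 16/3 beats


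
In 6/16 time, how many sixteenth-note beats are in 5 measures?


Working:
Time signature 6/16: the bottom number 16 means the sixteenth note gets one count
The top number 6 means 6 sixteenth-note beats per measure
Total = 6 × 5 measures
= 30 sixteenth-note beats


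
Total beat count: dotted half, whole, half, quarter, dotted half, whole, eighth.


Beat values:
  dotted half = 3 beats
  whole = 4 beats
  half = 2 beats
  quarter = 1 beat
  dotted half = 3 beats
  whole = 4 beats
  eighth = 0.5 beats
Sum = 3 + 4 + 2 + 1 + 3 + 4 + 0.5
= 17.5 beats


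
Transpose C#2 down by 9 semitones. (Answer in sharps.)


Working:
C#2: chromatic position 1 in octave 2 → absolute = 2×12 + 1 = 25
Transpose down 9: 25 - 9 = 16
16 = 1×12 + 4 → E in octave 1
Result = E1


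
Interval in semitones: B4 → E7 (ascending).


Absolute semitone position = octave×12 + chromatic position
B4: 4×12 + 11 = 59
E7: 7×12 + 4 = 88
Difference = 88 - 59 = 29
= 29 semitones


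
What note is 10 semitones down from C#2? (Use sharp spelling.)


Working:
C#2: chromatic position 1 in octave 2 → absolute = 2×12 + 1 = 25
Transpose down 10: 25 - 10 = 15
15 = 1×12 + 3 → D# in octave 1
Result = D#1


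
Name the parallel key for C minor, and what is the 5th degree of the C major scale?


Parallel keys share the same tonic but differ in mode
C minor → parallel is C major
C major scale: C D E F G A B
= C major; 5th degree = G


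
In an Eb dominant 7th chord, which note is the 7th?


Dominant 7th chord = root + major 3rd + perfect 5th + minor 7th
Seventh chords stack in thirds, so the letter names are E-G-B-D
Root: Eb
Major 3rd above Eb: G
Perfect 5th above Eb: Bb
Minor 7th above Eb: Db
The 7th = Db


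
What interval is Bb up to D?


Working:
Letter names: B → D spans 3 letter names → a 3rd
Semitones: Bb → D = 4 half-steps
A 3rd of 4 semitones is a major 3rd
= major 3rd


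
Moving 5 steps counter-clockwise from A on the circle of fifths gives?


Working:
Each counter-clockwise step moves down a perfect 5th (= up a perfect 4th)
From A: A → D → G → C → F → Bb
= Bb


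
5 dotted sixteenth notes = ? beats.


Let's work it out.
Base sixteenth note = 1/4 beats
Dot 1 adds half the previous value: +1/8
One dotted sixteenth = 1/4 + 1/8 = 3/8
5 of them = 5 × 3/8 = 15/8
= 15/8 beats


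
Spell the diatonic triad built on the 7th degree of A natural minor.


Let's work it out.
A natural minor scale: A B C D E F G
Diatonic triad on degree 7 stacks scale notes 7, 2, 4: G B D
G→B = 4 semitones; G→D = 7 semitones → major triad
= G B D (major)


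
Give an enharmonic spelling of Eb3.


Solution.
Enharmonic notes sound the same pitch but are spelled with different letter names
Eb and D# name the same pitch class
= D#3


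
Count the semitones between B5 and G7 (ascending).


Let's work it out.
Absolute semitone position = octave×12 + chromatic position
B5: 5×12 + 11 = 71
G7: 7×12 + 7 = 91
Difference = 91 - 71 = 20
= 20 semitones


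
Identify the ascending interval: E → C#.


Working:
Letter names: E → C spans 6 letter names → a 6th
Semitones: E → C# = 9 half-steps
A 6th of 9 semitones is a major 6th
= major 6th


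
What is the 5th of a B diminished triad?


Diminished triad = root + minor 3rd (3 semitones) + diminished 5th (6 semitones)
A triad on B stacks thirds, so the chord tones use letter names B-D-F
Root: B
Minor 3rd above B: D
Diminished 5th above B: F
The 5th = F


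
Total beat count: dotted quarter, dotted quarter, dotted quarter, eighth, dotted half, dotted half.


Working:
Beat values:
  dotted quarter = 1.5 beats
  dotted quarter = 1.5 beats
  dotted quarter = 1.5 beats
  eighth = 0.5 beats
  dotted half = 3 beats
  dotted half = 3 beats
Sum = 1.5 + 1.5 + 1.5 + 0.5 + 3 + 3
= 11 beats


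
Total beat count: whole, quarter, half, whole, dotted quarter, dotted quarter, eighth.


Reasoning:
Beat values:
  whole = 4 beats
  quarter = 1 beat
  half = 2 beats
  whole = 4 beats
  dotted quarter = 1.5 beats
  dotted quarter = 1.5 beats
  eighth = 0.5 beats
Sum = 4 + 1 + 2 + 4 + 1.5 + 1.5 + 0.5
= 14.5 beats


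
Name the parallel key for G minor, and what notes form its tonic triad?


Parallel keys share the same tonic but differ in mode
G minor → parallel is G major
Tonic triad of G major = G B D
= G major; triad = G B D


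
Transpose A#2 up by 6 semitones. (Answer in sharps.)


Step by step:
A#2: chromatic position 10 in octave 2 → absolute = 2×12 + 10 = 34
Transpose up 6: 34 + 6 = 40
40 = 3×12 + 4 → E in octave 3
Result = E3


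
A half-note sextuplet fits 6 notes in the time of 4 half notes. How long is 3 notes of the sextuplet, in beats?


Step by step:
Sextuplet: 6 notes occupy the space of 4 half notes
Space = 4 × 2 = 8 beats
Each sextuplet note = 8 / 6 = 4/3 beats
3 notes = 3 × 4/3 = 4
= 4 beats


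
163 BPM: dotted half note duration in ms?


Let's work it out.
One quarter-note beat = 60000 / BPM = 60000 / 163 ms
Dotted half note = 3 × quarter note
Duration = 3 × 60000 / 163 = 180000 / 163
= 1104.3 ms


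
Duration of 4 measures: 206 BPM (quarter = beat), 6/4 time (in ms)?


Reasoning:
Quarter-note beat duration = 60000 / 206 ms
Beats per measure (6/4) = 6
One measure = 6 × 60000 / 206 = 360000 / 206 ms
4 measures = 4 × 360000 / 206 = 1440000 / 206
= 6990.3 ms


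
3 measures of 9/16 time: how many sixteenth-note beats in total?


Let's work it out.
Time signature 9/16: the bottom number 16 means the sixteenth note gets one count
The top number 9 means 9 sixteenth-note beats per measure
Total = 9 × 3 measures
= 27 sixteenth-note beats


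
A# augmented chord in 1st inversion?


Solution.
Root position: A# C## E##
1st inversion: move root up an octave
Bass note: C##
Notes (bottom to top) = C## E## A#


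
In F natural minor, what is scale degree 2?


Step by step:
Natural minor scale pattern: W-H-W-W-H-W-W (2-1-2-2-1-2-2 semitones)
Starting from F:
  F + 2 semitones → G
  G + 1 semitone → Ab
  Ab + 2 semitones → Bb
  Bb + 2 semitones → C
  C + 1 semitone → Db
  Db + 2 semitones → Eb
  Eb + 2 semitones → F
Scale: F G Ab Bb C Db Eb
Degree 2 = G


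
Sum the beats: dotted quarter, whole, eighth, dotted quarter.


Working:
Beat values:
  dotted quarter = 1.5 beats
  whole = 4 beats
  eighth = 0.5 beats
  dotted quarter = 1.5 beats
Sum = 1.5 + 4 + 0.5 + 1.5
= 7.5 beats


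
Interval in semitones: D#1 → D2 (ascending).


Step by step:
Absolute semitone position = octave×12 + chromatic position
D#1: 1×12 + 3 = 15
D2: 2×12 + 2 = 26
Difference = 26 - 15 = 11
= 11 semitones


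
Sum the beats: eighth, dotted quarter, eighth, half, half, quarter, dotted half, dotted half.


Step by step:
Beat values:
  eighth = 0.5 beats
  dotted quarter = 1.5 beats
  eighth = 0.5 beats
  half = 2 beats
  half = 2 beats
  quarter = 1 beat
  dotted half = 3 beats
  dotted half = 3 beats
Sum = 0.5 + 1.5 + 0.5 + 2 + 2 + 1 + 3 + 3
= 13.5 beats


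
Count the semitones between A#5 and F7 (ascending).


Absolute semitone position = octave×12 + chromatic position
A#5: 5×12 + 10 = 70
F7: 7×12 + 5 = 89
Difference = 89 - 70 = 19
= 19 semitones


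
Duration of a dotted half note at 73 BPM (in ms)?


One quarter-note beat = 60000 / BPM = 60000 / 73 ms
Dotted half note = 3 × quarter note
Duration = 3 × 60000 / 73 = 180000 / 73
= 2465.8 ms


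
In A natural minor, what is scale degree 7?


Step by step:
Natural minor scale pattern: W-H-W-W-H-W-W (2-1-2-2-1-2-2 semitones)
Starting from A:
  A + 2 semitones → B
  B + 1 semitone → C
  C + 2 semitones → D
  D + 2 semitones → E
  E + 1 semitone → F
  F + 2 semitones → G
  G + 2 semitones → A
Scale: A B C D E F G
Degree 7 = G


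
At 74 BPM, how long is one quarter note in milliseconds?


Solution.
One quarter-note beat = 60000 / BPM = 60000 / 74 ms
Duration = 60000 / 74
= 810.8 ms


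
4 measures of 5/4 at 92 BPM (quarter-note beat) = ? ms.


Working:
Quarter-note beat duration = 60000 / 92 ms
Beats per measure (5/4) = 5
One measure = 5 × 60000 / 92 = 300000 / 92 ms
4 measures = 4 × 300000 / 92 = 1200000 / 92
= 13043.5 ms


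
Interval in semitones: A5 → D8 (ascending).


Step by step:
Absolute semitone position = octave×12 + chromatic position
A5: 5×12 + 9 = 69
D8: 8×12 + 2 = 98
Difference = 98 - 69 = 29
= 29 semitones


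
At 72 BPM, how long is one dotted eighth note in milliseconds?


Let's work it out.
One quarter-note beat = 60000 / BPM = 60000 / 72 ms
Dotted eighth note = 3/4 × quarter note
Duration = 3/4 × 60000 / 72 = 45000 / 72
= 625.0 ms


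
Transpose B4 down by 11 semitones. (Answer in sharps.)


Working:
B4: chromatic position 11 in octave 4 → absolute = 4×12 + 11 = 59
Transpose down 11: 59 - 11 = 48
48 = 4×12 + 0 → C in octave 4
Result = C4


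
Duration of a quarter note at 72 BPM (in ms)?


Let's work it out.
One quarter-note beat = 60000 / BPM = 60000 / 72 ms
Duration = 60000 / 72
= 833.3 ms


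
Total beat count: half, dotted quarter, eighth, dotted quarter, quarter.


Step by step:
Beat values:
  half = 2 beats
  dotted quarter = 1.5 beats
  eighth = 0.5 beats
  dotted quarter = 1.5 beats
  quarter = 1 beat
Sum = 2 + 1.5 + 0.5 + 1.5 + 1
= 6.5 beats


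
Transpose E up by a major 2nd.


Solution.
major 2nd: 2 letter names, 2 semitones
Letter: E + 1 → F
Pitch: E + 2 semitones, spelled as an F → F#
= F#


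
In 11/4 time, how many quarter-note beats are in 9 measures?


Let's work it out.
Time signature 11/4: the bottom number 4 means the quarter note gets one count
The top number 11 means 11 quarter-note beats per measure
Total = 11 × 9 measures
= 99 quarter-note beats


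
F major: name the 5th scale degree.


Let's work it out.
Major scale pattern: W-W-H-W-W-W-H (2-2-1-2-2-2-1 semitones)
Starting from F:
  F + 2 semitones → G
  G + 2 semitones → A
  A + 1 semitone → Bb
  Bb + 2 semitones → C
  C + 2 semitones → D
  D + 2 semitones → E
  E + 1 semitone → F
Scale: F G A Bb C D E
Degree 5 = C


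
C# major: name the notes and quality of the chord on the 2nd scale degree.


Step by step:
C# major scale: C# D# E# F# G# A# B#
Diatonic triad on degree 2 stacks scale notes 2, 4, 6: D# F# A#
D#→F# = 3 semitones; D#→A# = 7 semitones → minor triad
= D# F# A# (minor)


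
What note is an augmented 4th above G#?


A 4th spans 4 letter names, so from G we land on C
An augmented 4th = 6 semitones above G#
Spell C at that pitch: C##
= C##


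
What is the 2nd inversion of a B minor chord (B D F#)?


Root position: B D F#
2nd inversion: move root and 3rd up an octave
Bass note: F#
Notes (bottom to top) = F# B D


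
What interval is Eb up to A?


Reasoning:
Letter names: E → A spans 4 letter names → a 4th
Semitones: Eb → A = 6 half-steps
A 4th of 6 semitones is an augmented 4th
= augmented 4th


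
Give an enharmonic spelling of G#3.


Solution.
Enharmonic notes sound the same pitch but are spelled with different letter names
G# and Ab name the same pitch class
= Ab3


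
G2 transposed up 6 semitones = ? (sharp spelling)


G2: chromatic position 7 in octave 2 → absolute = 2×12 + 7 = 31
Transpose up 6: 31 + 6 = 37
37 = 3×12 + 1 → C# in octave 3
Result = C#3


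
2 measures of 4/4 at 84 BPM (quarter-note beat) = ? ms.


Quarter-note beat duration = 60000 / 84 ms
Beats per measure (4/4) = 4
One measure = 4 × 60000 / 84 = 240000 / 84 ms
2 measures = 2 × 240000 / 84 = 480000 / 84
= 5714.3 ms


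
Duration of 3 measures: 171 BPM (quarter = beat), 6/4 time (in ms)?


Let's work it out.
Quarter-note beat duration = 60000 / 171 ms
Beats per measure (6/4) = 6
One measure = 6 × 60000 / 171 = 360000 / 171 ms
3 measures = 3 × 360000 / 171 = 1080000 / 171
= 6315.8 ms


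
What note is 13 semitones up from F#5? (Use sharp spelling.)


F#5: chromatic position 6 in octave 5 → absolute = 5×12 + 6 = 66
Transpose up 13: 66 + 13 = 79
79 = 6×12 + 7 → G in octave 6
Result = G6


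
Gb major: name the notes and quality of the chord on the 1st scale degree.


Gb major scale: Gb Ab Bb Cb Db Eb F
Diatonic triad on degree 1 stacks scale notes 1, 3, 5: Gb Bb Db
Gb→Bb = 4 semitones; Gb→Db = 7 semitones → major triad
= Gb Bb Db (major)


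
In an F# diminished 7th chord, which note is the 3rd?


Step by step:
Diminished 7th chord = root + minor 3rd + diminished 5th + diminished 7th
Seventh chords stack in thirds, so the letter names are F-A-C-E
Root: F#
Minor 3rd above F#: A
Diminished 5th above F#: C
Diminished 7th above F#: Eb
The 3rd = A


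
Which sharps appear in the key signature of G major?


Solution.
Sharp major keys follow the circle of fifths: C(0), G(1), D(2), A(3), E(4), B(5), F#(6), C#(7)
G major has 1 sharp
Order of sharps: F# C# G# D# A# E# B# → first 1: F#
= F#


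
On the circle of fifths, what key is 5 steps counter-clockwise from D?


Each counter-clockwise step moves down a perfect 5th (= up a perfect 4th)
From D: D → G → C → F → Bb → Eb
= Eb


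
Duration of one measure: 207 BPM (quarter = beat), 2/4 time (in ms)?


Working:
Quarter-note beat duration = 60000 / 207 ms
Beats per measure (2/4) = 2
One measure = 2 × 60000 / 207 = 120000 / 207 ms
= 579.7 ms


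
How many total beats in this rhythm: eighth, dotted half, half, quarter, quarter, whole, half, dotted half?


Reasoning:
Beat values:
  eighth = 0.5 beats
  dotted half = 3 beats
  half = 2 beats
  quarter = 1 beat
  quarter = 1 beat
  whole = 4 beats
  half = 2 beats
  dotted half = 3 beats
Sum = 0.5 + 3 + 2 + 1 + 1 + 4 + 2 + 3
= 16.5 beats


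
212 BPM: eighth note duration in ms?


Solution.
One quarter-note beat = 60000 / BPM = 60000 / 212 ms
Eighth note = 1/2 × quarter note
Duration = 1/2 × 60000 / 212 = 30000 / 212
= 141.5 ms


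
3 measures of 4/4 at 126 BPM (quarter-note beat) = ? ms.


Working:
Quarter-note beat duration = 60000 / 126 ms
Beats per measure (4/4) = 4
One measure = 4 × 60000 / 126 = 240000 / 126 ms
3 measures = 3 × 240000 / 126 = 720000 / 126
= 5714.3 ms


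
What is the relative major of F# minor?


Let's work it out.
The relative major shares the key signature and is a minor 3rd above the minor tonic
A minor 3rd above F# is A
→ relative major of F# minor is A major
= A major


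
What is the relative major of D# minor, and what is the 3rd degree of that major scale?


Working:
The relative major shares the key signature and is a minor 3rd above the minor tonic
A minor 3rd above D# is F#
→ relative major of D# minor is F# major
F# major scale: F# G# A# B C# D# E#
= F# major; 3rd degree = A#
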